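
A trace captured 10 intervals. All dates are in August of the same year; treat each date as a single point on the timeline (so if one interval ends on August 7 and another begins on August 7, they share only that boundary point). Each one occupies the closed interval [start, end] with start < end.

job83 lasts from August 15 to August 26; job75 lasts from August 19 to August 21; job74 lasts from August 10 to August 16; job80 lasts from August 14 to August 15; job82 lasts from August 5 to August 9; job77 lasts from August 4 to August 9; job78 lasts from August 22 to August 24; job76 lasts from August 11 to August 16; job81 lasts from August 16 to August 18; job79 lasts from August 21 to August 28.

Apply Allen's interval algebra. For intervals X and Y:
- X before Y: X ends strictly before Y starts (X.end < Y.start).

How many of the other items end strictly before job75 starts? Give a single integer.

6

Target job75 = [August 19, August 21].
job74 [August 10, August 16] → before → counts.
job76 [August 11, August 16] → before → counts.
job77 [August 4, August 9] → before → counts.
job78 [August 22, August 24] → after → no.
job79 [August 21, August 28] → met-by → no.
job80 [August 14, August 15] → before → counts.
job81 [August 16, August 18] → before → counts.
job82 [August 5, August 9] → before → counts.
job83 [August 15, August 26] → contains → no.
Total: 6.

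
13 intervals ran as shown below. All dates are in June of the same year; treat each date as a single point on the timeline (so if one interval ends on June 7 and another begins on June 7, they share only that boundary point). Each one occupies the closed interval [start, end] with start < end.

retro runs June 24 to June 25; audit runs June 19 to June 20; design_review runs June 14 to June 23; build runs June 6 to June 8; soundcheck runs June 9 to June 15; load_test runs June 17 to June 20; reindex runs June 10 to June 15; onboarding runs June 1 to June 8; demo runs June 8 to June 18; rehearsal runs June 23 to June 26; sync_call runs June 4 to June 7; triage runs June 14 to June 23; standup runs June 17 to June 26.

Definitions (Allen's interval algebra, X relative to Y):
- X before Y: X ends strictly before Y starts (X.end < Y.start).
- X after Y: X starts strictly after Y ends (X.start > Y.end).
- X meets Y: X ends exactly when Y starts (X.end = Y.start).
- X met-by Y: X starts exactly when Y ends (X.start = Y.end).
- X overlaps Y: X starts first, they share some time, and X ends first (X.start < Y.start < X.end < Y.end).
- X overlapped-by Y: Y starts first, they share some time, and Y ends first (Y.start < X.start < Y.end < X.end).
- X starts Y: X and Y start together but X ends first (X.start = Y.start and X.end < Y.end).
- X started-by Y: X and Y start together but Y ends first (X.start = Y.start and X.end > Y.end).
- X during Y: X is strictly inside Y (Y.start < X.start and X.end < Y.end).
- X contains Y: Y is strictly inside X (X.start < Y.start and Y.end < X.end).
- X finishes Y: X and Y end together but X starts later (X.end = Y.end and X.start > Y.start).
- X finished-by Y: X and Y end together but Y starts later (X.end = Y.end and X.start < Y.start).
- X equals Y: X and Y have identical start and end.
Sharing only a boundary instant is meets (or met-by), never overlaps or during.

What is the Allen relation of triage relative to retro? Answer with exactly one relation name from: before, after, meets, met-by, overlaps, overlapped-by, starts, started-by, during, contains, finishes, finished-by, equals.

before

triage = [June 14, June 23]; retro = [June 24, June 25].
Compare endpoints: triage.start < retro.start, triage.start < retro.end, triage.end < retro.start, triage.end < retro.end.
That pattern is 'before'.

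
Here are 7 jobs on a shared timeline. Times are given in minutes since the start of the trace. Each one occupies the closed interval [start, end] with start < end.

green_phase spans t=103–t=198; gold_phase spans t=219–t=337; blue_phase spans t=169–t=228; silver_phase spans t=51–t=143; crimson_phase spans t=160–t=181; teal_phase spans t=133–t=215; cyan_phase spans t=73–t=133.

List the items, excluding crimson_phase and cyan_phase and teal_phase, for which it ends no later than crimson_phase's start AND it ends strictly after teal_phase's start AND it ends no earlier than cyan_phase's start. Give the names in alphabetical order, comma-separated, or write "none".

silver_phase

Conditions: its end is no later than crimson_phase's start (X.end <= t=160) AND its end is strictly after teal_phase's start (X.end > t=133) AND its end is no earlier than cyan_phase's start (X.end >= t=73).
blue_phase: end t=228 <= t=160? ✗; end t=228 > t=133? ✓; end t=228 >= t=73? ✓ → no.
gold_phase: end t=337 <= t=160? ✗; end t=337 > t=133? ✓; end t=337 >= t=73? ✓ → no.
green_phase: end t=198 <= t=160? ✗; end t=198 > t=133? ✓; end t=198 >= t=73? ✓ → no.
silver_phase: end t=143 <= t=160? ✓; end t=143 > t=133? ✓; end t=143 >= t=73? ✓ → yes.
Result: silver_phase.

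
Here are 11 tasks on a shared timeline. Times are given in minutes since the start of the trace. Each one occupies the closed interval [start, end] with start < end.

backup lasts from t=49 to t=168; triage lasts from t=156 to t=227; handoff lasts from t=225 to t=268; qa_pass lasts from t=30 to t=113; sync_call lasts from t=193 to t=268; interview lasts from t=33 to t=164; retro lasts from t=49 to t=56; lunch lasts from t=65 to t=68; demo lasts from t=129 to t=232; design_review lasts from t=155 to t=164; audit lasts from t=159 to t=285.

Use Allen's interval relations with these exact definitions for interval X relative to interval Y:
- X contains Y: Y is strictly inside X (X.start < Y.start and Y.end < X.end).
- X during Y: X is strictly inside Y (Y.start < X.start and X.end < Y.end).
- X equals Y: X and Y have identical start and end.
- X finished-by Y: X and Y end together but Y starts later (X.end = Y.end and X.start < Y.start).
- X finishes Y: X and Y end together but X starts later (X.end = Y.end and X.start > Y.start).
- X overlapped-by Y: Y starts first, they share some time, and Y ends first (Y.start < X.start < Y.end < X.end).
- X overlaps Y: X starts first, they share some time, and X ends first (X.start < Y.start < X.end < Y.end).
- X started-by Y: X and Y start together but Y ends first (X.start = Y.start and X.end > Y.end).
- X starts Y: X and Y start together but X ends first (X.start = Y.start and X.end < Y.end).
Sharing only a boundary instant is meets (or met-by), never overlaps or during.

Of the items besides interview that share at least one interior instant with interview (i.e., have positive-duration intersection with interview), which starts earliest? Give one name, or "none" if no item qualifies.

Target interview = [t=33, t=164].
audit [t=159, t=285] → overlapped-by → candidate.
backup [t=49, t=168] → overlapped-by → candidate.
demo [t=129, t=232] → overlapped-by → candidate.
design_review [t=155, t=164] → finishes → candidate.
handoff [t=225, t=268] → after → excluded.
lunch [t=65, t=68] → during → candidate.
qa_pass [t=30, t=113] → overlaps → candidate.
retro [t=49, t=56] → during → candidate.
sync_call [t=193, t=268] → after → excluded.
triage [t=156, t=227] → overlapped-by → candidate.
Among candidates, earliest start is t=30 → qa_pass.

qa_pass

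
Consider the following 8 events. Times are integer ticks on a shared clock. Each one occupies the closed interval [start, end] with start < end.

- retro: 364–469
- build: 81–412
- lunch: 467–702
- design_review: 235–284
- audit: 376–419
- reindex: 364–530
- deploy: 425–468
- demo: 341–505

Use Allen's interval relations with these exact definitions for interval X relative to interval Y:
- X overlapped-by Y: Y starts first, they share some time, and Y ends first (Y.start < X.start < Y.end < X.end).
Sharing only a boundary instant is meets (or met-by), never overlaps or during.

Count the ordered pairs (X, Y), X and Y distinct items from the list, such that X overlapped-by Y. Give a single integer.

Checking all 56 ordered pairs for relation 'overlapped-by'; matching pairs in alphabetical order:
(audit, build): audit overlapped-by build ✓
(demo, build): demo overlapped-by build ✓
(lunch, demo): lunch overlapped-by demo ✓
(lunch, deploy): lunch overlapped-by deploy ✓
(lunch, reindex): lunch overlapped-by reindex ✓
(lunch, retro): lunch overlapped-by retro ✓
(reindex, build): reindex overlapped-by build ✓
(reindex, demo): reindex overlapped-by demo ✓
(retro, build): retro overlapped-by build ✓
Count: 9.

9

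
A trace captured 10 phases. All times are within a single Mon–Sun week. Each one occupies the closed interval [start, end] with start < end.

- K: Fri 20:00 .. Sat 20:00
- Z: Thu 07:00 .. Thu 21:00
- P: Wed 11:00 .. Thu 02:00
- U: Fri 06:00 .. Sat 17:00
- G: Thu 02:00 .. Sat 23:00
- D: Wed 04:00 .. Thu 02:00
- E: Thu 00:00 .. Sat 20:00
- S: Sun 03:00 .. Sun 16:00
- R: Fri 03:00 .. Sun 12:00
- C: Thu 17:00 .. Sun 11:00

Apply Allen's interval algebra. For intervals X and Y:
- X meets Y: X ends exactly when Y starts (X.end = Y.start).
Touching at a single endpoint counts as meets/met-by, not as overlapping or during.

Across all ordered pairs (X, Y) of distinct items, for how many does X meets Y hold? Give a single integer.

Checking all 90 ordered pairs for relation 'meets'; matching pairs in alphabetical order:
(D, G): D meets G ✓
(P, G): P meets G ✓
Count: 2.

2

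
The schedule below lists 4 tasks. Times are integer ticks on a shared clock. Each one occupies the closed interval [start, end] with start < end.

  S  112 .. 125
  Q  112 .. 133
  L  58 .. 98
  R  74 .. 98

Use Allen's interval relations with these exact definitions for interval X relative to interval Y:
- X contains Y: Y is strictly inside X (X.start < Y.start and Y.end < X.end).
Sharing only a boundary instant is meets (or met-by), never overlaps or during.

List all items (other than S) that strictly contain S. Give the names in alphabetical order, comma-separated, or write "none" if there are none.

none

Target S = [112, 125].
L [58, 98] → before → no.
Q [112, 133] → started-by → no.
R [74, 98] → before → no.
Result: none.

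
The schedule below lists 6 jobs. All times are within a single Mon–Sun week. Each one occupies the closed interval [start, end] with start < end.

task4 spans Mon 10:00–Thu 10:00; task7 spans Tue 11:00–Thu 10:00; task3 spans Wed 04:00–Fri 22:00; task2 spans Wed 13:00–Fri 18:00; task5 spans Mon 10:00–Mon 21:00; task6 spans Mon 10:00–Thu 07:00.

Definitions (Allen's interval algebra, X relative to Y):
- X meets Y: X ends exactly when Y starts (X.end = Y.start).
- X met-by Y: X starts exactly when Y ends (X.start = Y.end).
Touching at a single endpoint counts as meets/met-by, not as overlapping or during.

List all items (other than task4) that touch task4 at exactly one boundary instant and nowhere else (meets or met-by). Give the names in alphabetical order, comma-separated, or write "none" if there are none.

Target task4 = [Mon 10:00, Thu 10:00].
task2 [Wed 13:00, Fri 18:00] → overlapped-by → no.
task3 [Wed 04:00, Fri 22:00] → overlapped-by → no.
task5 [Mon 10:00, Mon 21:00] → starts → no.
task6 [Mon 10:00, Thu 07:00] → starts → no.
task7 [Tue 11:00, Thu 10:00] → finishes → no.
Result: none.

none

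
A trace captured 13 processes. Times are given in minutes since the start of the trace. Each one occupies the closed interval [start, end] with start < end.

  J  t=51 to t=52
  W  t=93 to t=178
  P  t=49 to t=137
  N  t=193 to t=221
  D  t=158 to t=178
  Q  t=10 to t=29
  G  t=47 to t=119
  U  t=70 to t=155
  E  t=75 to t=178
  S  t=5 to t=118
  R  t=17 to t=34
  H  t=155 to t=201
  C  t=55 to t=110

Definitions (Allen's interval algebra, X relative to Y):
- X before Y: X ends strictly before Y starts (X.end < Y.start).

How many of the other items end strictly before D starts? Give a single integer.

8

Target D = [t=158, t=178].
C [t=55, t=110] → before → counts.
E [t=75, t=178] → finished-by → no.
G [t=47, t=119] → before → counts.
H [t=155, t=201] → contains → no.
J [t=51, t=52] → before → counts.
N [t=193, t=221] → after → no.
P [t=49, t=137] → before → counts.
Q [t=10, t=29] → before → counts.
R [t=17, t=34] → before → counts.
S [t=5, t=118] → before → counts.
U [t=70, t=155] → before → counts.
W [t=93, t=178] → finished-by → no.
Total: 8.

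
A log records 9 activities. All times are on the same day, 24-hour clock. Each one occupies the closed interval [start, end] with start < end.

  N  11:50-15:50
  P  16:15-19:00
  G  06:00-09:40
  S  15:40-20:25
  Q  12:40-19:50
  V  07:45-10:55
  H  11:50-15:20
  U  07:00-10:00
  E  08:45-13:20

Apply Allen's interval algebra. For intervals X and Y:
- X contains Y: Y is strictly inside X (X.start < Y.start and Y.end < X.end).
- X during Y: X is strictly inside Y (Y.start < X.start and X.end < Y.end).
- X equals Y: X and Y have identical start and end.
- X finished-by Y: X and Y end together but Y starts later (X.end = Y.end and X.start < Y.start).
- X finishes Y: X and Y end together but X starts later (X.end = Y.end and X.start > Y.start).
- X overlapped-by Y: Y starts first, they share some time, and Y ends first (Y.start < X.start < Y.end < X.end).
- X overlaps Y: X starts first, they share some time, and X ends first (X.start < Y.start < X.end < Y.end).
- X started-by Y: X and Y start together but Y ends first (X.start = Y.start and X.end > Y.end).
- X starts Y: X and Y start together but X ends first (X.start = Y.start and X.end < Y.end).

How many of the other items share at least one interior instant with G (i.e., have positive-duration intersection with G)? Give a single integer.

Target G = [06:00, 09:40].
E [08:45, 13:20] → overlapped-by → counts.
H [11:50, 15:20] → after → no.
N [11:50, 15:50] → after → no.
P [16:15, 19:00] → after → no.
Q [12:40, 19:50] → after → no.
S [15:40, 20:25] → after → no.
U [07:00, 10:00] → overlapped-by → counts.
V [07:45, 10:55] → overlapped-by → counts.
Total: 3.

3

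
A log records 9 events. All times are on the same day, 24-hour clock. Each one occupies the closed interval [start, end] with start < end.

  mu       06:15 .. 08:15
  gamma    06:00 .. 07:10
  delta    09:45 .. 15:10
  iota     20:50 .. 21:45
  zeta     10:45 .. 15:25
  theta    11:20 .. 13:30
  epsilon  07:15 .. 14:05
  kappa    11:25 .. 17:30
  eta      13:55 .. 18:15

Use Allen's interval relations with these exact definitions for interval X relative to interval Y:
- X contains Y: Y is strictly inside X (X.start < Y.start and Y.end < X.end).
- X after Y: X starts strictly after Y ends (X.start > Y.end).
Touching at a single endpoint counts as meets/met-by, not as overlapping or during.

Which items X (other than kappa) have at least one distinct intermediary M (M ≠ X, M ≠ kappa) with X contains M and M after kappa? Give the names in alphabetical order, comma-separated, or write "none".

none

Target kappa = [11:25, 17:30].
Intermediaries M with M after kappa: iota.
Via iota — items with X contains iota: none.
Union: none.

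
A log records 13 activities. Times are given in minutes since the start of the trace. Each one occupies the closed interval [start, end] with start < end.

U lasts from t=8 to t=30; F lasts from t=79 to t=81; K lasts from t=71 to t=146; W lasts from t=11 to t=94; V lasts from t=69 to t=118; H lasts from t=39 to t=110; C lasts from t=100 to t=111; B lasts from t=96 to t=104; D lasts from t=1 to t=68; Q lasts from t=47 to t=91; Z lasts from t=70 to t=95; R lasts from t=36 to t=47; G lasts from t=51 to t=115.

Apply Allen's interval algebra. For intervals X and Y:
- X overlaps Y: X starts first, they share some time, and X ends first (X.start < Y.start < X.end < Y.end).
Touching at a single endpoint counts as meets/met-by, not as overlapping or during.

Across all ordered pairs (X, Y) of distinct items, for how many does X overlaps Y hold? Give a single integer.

Checking all 156 ordered pairs for relation 'overlaps'; matching pairs in alphabetical order:
(B, C): B overlaps C ✓
(D, G): D overlaps G ✓
(D, H): D overlaps H ✓
(D, Q): D overlaps Q ✓
(D, W): D overlaps W ✓
(G, K): G overlaps K ✓
(G, V): G overlaps V ✓
(H, C): H overlaps C ✓
(H, G): H overlaps G ✓
(H, K): H overlaps K ✓
(H, V): H overlaps V ✓
(Q, G): Q overlaps G ✓
(Q, K): Q overlaps K ✓
(Q, V): Q overlaps V ✓
(Q, Z): Q overlaps Z ✓
(R, H): R overlaps H ✓
(U, W): U overlaps W ✓
(V, K): V overlaps K ✓
(W, G): W overlaps G ✓
(W, H): W overlaps H ✓
(W, K): W overlaps K ✓
(W, V): W overlaps V ✓
(W, Z): W overlaps Z ✓
(Z, K): Z overlaps K ✓
Count: 24.

24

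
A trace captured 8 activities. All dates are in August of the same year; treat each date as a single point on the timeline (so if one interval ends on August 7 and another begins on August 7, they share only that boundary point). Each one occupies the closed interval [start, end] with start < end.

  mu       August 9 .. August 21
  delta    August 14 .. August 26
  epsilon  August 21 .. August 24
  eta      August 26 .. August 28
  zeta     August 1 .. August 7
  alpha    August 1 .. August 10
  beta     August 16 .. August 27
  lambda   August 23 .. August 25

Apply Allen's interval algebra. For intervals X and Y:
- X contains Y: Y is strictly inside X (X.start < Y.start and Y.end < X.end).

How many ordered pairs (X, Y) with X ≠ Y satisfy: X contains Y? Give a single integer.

Checking all 56 ordered pairs for relation 'contains'; matching pairs in alphabetical order:
(beta, epsilon): beta contains epsilon ✓
(beta, lambda): beta contains lambda ✓
(delta, epsilon): delta contains epsilon ✓
(delta, lambda): delta contains lambda ✓
Count: 4.

4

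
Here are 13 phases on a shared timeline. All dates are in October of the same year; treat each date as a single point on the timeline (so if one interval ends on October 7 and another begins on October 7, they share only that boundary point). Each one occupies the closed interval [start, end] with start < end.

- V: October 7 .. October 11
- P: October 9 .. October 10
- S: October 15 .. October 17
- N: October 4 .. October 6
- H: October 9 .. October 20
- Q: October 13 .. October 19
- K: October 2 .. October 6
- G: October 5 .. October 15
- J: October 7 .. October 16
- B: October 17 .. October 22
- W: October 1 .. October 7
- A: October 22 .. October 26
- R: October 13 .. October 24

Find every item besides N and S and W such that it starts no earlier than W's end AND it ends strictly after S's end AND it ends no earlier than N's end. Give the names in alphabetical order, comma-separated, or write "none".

A, B, H, Q, R

Conditions: its start is no earlier than W's end (X.start >= October 7) AND its end is strictly after S's end (X.end > October 17) AND its end is no earlier than N's end (X.end >= October 6).
A: start October 22 >= October 7? ✓; end October 26 > October 17? ✓; end October 26 >= October 6? ✓ → yes.
B: start October 17 >= October 7? ✓; end October 22 > October 17? ✓; end October 22 >= October 6? ✓ → yes.
G: start October 5 >= October 7? ✗; end October 15 > October 17? ✗; end October 15 >= October 6? ✓ → no.
H: start October 9 >= October 7? ✓; end October 20 > October 17? ✓; end October 20 >= October 6? ✓ → yes.
J: start October 7 >= October 7? ✓; end October 16 > October 17? ✗; end October 16 >= October 6? ✓ → no.
K: start October 2 >= October 7? ✗; end October 6 > October 17? ✗; end October 6 >= October 6? ✓ → no.
P: start October 9 >= October 7? ✓; end October 10 > October 17? ✗; end October 10 >= October 6? ✓ → no.
Q: start October 13 >= October 7? ✓; end October 19 > October 17? ✓; end October 19 >= October 6? ✓ → yes.
R: start October 13 >= October 7? ✓; end October 24 > October 17? ✓; end October 24 >= October 6? ✓ → yes.
V: start October 7 >= October 7? ✓; end October 11 > October 17? ✗; end October 11 >= October 6? ✓ → no.
Result: A, B, H, Q, R.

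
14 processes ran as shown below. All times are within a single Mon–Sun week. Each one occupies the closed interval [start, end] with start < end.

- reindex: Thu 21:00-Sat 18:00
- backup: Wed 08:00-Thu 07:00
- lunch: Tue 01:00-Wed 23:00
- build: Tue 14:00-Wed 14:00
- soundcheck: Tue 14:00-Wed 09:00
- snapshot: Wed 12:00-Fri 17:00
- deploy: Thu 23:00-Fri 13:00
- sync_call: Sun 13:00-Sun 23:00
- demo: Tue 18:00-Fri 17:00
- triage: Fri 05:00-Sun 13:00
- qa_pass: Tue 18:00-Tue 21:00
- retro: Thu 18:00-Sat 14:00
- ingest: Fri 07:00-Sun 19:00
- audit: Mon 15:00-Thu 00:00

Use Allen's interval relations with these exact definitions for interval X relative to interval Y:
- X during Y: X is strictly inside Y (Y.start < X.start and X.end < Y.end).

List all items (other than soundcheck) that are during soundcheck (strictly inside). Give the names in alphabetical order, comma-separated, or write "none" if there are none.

qa_pass

Target soundcheck = [Tue 14:00, Wed 09:00].
audit [Mon 15:00, Thu 00:00] → contains → no.
backup [Wed 08:00, Thu 07:00] → overlapped-by → no.
build [Tue 14:00, Wed 14:00] → started-by → no.
demo [Tue 18:00, Fri 17:00] → overlapped-by → no.
deploy [Thu 23:00, Fri 13:00] → after → no.
ingest [Fri 07:00, Sun 19:00] → after → no.
lunch [Tue 01:00, Wed 23:00] → contains → no.
qa_pass [Tue 18:00, Tue 21:00] → during → yes.
reindex [Thu 21:00, Sat 18:00] → after → no.
retro [Thu 18:00, Sat 14:00] → after → no.
snapshot [Wed 12:00, Fri 17:00] → after → no.
sync_call [Sun 13:00, Sun 23:00] → after → no.
triage [Fri 05:00, Sun 13:00] → after → no.
Result: qa_pass.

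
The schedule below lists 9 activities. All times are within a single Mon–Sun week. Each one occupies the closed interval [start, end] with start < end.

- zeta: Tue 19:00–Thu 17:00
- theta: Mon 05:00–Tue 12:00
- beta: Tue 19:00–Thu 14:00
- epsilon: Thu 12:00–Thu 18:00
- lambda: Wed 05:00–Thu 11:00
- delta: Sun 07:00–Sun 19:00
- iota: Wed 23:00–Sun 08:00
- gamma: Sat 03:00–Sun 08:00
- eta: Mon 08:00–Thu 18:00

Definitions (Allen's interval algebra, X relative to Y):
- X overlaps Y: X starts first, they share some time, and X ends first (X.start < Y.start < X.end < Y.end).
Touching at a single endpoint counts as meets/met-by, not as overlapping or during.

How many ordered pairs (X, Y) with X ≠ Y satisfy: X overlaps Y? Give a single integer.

9

Checking all 72 ordered pairs for relation 'overlaps'; matching pairs in alphabetical order:
(beta, epsilon): beta overlaps epsilon ✓
(beta, iota): beta overlaps iota ✓
(eta, iota): eta overlaps iota ✓
(gamma, delta): gamma overlaps delta ✓
(iota, delta): iota overlaps delta ✓
(lambda, iota): lambda overlaps iota ✓
(theta, eta): theta overlaps eta ✓
(zeta, epsilon): zeta overlaps epsilon ✓
(zeta, iota): zeta overlaps iota ✓
Count: 9.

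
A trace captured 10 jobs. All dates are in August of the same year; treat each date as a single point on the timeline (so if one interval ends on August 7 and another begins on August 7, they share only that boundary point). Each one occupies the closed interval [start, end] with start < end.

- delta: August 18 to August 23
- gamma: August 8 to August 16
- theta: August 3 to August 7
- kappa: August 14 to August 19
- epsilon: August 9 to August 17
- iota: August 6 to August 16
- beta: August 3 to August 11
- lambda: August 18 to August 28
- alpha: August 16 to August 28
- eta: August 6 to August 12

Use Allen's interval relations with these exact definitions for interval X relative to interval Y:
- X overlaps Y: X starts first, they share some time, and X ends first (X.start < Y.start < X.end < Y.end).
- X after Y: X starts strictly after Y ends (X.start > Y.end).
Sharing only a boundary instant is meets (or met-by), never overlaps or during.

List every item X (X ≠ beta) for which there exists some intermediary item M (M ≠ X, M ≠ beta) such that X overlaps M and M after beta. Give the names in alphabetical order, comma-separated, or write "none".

epsilon, gamma, iota, kappa

Target beta = [August 3, August 11].
Intermediaries M with M after beta: alpha, delta, kappa, lambda.
Via alpha — items with X overlaps alpha: epsilon, kappa.
Via delta — items with X overlaps delta: kappa.
Via kappa — items with X overlaps kappa: epsilon, gamma, iota.
Via lambda — items with X overlaps lambda: kappa.
Union: epsilon, gamma, iota, kappa.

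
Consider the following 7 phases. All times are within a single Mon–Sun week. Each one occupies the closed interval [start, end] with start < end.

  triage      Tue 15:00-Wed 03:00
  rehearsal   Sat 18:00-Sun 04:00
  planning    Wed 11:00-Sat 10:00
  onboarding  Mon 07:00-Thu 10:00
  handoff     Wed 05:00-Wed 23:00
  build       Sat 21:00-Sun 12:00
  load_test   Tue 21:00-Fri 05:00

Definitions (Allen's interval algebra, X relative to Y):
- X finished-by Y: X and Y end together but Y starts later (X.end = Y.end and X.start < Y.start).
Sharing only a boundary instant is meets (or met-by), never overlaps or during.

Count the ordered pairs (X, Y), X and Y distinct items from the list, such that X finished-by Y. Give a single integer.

0

Checking all 42 ordered pairs for relation 'finished-by'; matching pairs in alphabetical order:
No pair satisfies it.
Count: 0.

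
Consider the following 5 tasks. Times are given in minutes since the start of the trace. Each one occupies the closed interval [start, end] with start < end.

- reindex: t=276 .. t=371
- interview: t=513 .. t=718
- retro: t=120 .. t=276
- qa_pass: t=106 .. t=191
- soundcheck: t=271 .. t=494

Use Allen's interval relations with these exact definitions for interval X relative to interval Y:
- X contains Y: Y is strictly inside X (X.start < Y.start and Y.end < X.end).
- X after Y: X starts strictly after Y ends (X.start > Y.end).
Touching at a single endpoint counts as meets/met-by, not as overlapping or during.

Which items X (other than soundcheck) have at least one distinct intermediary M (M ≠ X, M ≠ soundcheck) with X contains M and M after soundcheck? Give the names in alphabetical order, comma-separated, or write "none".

none

Target soundcheck = [t=271, t=494].
Intermediaries M with M after soundcheck: interview.
Via interview — items with X contains interview: none.
Union: none.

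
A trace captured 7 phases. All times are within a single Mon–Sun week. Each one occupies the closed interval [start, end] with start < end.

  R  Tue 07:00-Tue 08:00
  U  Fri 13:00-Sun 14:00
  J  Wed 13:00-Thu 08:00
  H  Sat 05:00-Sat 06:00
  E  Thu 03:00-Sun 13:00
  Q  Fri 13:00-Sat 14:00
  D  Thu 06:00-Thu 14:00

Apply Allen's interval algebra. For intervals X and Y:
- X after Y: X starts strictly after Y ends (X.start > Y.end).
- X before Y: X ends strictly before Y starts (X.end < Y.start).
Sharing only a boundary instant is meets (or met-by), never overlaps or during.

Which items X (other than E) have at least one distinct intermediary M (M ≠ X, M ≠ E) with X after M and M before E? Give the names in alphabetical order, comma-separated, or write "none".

Target E = [Thu 03:00, Sun 13:00].
Intermediaries M with M before E: R.
Via R — items with X after R: D, H, J, Q, U.
Union: D, H, J, Q, U.

D, H, J, Q, U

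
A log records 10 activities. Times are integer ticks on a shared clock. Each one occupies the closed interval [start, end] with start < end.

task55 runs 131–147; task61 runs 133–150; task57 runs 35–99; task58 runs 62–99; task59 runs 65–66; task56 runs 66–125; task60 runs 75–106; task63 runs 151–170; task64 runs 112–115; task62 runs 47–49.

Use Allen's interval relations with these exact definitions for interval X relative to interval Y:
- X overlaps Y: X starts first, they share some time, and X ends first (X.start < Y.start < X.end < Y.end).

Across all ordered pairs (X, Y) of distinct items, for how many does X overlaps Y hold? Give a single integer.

5

Checking all 90 ordered pairs for relation 'overlaps'; matching pairs in alphabetical order:
(task55, task61): task55 overlaps task61 ✓
(task57, task56): task57 overlaps task56 ✓
(task57, task60): task57 overlaps task60 ✓
(task58, task56): task58 overlaps task56 ✓
(task58, task60): task58 overlaps task60 ✓
Count: 5.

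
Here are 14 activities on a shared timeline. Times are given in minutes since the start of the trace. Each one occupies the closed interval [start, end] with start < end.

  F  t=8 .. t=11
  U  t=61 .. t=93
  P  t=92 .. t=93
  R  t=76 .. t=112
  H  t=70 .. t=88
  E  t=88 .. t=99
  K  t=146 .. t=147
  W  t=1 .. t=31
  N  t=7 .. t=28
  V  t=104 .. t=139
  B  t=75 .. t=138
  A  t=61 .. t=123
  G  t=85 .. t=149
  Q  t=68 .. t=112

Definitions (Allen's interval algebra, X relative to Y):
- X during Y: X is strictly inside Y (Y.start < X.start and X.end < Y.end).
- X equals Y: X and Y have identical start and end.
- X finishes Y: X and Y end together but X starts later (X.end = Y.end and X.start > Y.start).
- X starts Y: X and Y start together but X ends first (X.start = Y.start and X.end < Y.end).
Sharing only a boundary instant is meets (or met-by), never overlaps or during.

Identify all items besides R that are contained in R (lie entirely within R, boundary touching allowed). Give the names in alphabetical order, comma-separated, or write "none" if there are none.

E, P

Target R = [t=76, t=112].
A [t=61, t=123] → contains → no.
B [t=75, t=138] → contains → no.
E [t=88, t=99] → during → yes.
F [t=8, t=11] → before → no.
G [t=85, t=149] → overlapped-by → no.
H [t=70, t=88] → overlaps → no.
K [t=146, t=147] → after → no.
N [t=7, t=28] → before → no.
P [t=92, t=93] → during → yes.
Q [t=68, t=112] → finished-by → no.
U [t=61, t=93] → overlaps → no.
V [t=104, t=139] → overlapped-by → no.
W [t=1, t=31] → before → no.
Result: E, P.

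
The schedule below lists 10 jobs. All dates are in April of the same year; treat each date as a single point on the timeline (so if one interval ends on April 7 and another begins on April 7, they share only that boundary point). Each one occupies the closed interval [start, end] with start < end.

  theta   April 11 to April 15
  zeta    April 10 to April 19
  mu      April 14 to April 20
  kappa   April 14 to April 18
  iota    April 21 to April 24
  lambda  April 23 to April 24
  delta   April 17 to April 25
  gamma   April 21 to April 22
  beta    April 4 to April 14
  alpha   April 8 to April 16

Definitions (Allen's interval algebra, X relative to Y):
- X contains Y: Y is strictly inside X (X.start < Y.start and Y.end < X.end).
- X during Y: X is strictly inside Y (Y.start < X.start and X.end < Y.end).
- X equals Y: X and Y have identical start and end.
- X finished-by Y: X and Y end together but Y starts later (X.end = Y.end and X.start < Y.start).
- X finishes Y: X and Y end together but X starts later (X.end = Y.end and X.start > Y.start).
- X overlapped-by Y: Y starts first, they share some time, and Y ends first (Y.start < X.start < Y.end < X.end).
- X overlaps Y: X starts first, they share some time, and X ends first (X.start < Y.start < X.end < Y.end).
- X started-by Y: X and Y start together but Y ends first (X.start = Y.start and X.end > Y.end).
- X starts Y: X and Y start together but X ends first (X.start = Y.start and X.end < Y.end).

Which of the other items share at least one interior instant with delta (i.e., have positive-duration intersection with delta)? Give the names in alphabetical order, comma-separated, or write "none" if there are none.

Target delta = [April 17, April 25].
alpha [April 8, April 16] → before → no.
beta [April 4, April 14] → before → no.
gamma [April 21, April 22] → during → yes.
iota [April 21, April 24] → during → yes.
kappa [April 14, April 18] → overlaps → yes.
lambda [April 23, April 24] → during → yes.
mu [April 14, April 20] → overlaps → yes.
theta [April 11, April 15] → before → no.
zeta [April 10, April 19] → overlaps → yes.
Result: gamma, iota, kappa, lambda, mu, zeta.

gamma, iota, kappa, lambda, mu, zeta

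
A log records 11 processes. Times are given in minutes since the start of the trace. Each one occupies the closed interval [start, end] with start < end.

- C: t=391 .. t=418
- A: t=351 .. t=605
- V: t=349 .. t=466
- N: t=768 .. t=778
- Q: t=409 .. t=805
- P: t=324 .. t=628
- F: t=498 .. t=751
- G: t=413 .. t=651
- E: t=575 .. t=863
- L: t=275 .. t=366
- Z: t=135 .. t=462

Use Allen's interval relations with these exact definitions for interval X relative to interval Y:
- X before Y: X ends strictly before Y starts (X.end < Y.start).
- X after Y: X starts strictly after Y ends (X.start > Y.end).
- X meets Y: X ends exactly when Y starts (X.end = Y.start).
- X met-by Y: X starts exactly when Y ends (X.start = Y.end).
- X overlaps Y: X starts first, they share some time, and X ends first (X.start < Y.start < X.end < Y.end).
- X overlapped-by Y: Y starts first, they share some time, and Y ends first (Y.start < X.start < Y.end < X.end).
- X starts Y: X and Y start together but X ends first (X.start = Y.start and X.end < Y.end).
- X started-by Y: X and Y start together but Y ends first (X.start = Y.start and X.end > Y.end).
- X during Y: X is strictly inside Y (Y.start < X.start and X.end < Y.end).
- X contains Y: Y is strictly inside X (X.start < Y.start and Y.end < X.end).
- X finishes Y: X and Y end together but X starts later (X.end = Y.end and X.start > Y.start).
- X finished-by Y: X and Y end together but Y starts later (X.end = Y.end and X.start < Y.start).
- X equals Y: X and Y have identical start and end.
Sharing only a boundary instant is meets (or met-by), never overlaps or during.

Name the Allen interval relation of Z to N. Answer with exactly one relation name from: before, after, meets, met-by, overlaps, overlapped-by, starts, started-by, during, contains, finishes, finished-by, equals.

Z = [t=135, t=462]; N = [t=768, t=778].
Compare endpoints: Z.start < N.start, Z.start < N.end, Z.end < N.start, Z.end < N.end.
That pattern is 'before'.

before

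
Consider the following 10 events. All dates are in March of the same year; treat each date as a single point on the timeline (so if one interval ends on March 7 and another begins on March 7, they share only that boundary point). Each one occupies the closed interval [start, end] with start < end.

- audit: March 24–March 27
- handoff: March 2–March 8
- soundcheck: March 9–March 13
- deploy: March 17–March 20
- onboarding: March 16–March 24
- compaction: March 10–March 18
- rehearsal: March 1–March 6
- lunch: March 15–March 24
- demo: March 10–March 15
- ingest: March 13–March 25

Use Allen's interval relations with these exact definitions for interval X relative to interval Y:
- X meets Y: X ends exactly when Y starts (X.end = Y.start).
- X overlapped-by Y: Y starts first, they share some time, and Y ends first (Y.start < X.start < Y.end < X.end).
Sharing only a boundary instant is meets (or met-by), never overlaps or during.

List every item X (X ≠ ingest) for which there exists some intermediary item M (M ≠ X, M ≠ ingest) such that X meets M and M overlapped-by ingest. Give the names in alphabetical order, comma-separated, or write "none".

lunch, onboarding

Target ingest = [March 13, March 25].
Intermediaries M with M overlapped-by ingest: audit.
Via audit — items with X meets audit: lunch, onboarding.
Union: lunch, onboarding.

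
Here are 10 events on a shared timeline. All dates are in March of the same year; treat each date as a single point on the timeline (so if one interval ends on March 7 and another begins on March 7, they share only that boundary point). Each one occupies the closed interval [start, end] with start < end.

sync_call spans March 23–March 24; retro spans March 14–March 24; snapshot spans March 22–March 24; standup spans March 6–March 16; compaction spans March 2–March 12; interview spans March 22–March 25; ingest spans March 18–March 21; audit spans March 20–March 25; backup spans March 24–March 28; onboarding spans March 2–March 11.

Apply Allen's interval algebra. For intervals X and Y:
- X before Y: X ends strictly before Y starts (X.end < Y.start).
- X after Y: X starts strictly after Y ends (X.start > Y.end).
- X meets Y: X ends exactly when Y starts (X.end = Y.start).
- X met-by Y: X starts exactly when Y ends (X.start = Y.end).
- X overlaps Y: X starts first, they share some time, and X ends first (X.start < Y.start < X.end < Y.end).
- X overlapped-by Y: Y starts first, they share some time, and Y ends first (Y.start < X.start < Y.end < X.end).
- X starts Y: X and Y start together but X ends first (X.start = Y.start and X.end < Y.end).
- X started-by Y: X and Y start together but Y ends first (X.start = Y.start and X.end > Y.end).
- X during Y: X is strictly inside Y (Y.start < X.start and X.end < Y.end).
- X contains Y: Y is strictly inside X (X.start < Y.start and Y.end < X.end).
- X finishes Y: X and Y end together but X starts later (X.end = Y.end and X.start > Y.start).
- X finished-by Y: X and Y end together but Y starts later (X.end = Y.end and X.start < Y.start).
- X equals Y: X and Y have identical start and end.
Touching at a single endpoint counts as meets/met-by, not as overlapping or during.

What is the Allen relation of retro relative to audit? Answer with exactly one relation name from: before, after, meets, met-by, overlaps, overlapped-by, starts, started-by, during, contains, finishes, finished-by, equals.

retro = [March 14, March 24]; audit = [March 20, March 25].
Compare endpoints: retro.start < audit.start, retro.start < audit.end, retro.end > audit.start, retro.end < audit.end.
That pattern is 'overlaps'.

overlaps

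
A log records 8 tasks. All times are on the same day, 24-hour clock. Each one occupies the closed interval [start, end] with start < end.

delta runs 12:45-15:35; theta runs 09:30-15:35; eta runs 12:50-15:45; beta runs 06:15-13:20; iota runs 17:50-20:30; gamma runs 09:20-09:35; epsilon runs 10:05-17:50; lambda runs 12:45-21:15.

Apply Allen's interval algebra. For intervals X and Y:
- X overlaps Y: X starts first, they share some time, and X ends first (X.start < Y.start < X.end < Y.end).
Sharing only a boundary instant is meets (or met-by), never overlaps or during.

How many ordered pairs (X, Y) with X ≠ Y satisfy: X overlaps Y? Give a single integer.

Checking all 56 ordered pairs for relation 'overlaps'; matching pairs in alphabetical order:
(beta, delta): beta overlaps delta ✓
(beta, epsilon): beta overlaps epsilon ✓
(beta, eta): beta overlaps eta ✓
(beta, lambda): beta overlaps lambda ✓
(beta, theta): beta overlaps theta ✓
(delta, eta): delta overlaps eta ✓
(epsilon, lambda): epsilon overlaps lambda ✓
(gamma, theta): gamma overlaps theta ✓
(theta, epsilon): theta overlaps epsilon ✓
(theta, eta): theta overlaps eta ✓
(theta, lambda): theta overlaps lambda ✓
Count: 11.

11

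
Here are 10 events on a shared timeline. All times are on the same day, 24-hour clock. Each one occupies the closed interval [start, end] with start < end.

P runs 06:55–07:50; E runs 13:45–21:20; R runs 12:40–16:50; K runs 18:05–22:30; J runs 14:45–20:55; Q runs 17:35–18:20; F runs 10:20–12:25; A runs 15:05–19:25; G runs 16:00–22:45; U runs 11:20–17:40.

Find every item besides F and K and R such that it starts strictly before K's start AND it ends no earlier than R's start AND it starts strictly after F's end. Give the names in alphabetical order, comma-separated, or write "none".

A, E, G, J, Q

Conditions: its start is strictly before K's start (X.start < 18:05) AND its end is no earlier than R's start (X.end >= 12:40) AND its start is strictly after F's end (X.start > 12:25).
A: start 15:05 < 18:05? ✓; end 19:25 >= 12:40? ✓; start 15:05 > 12:25? ✓ → yes.
E: start 13:45 < 18:05? ✓; end 21:20 >= 12:40? ✓; start 13:45 > 12:25? ✓ → yes.
G: start 16:00 < 18:05? ✓; end 22:45 >= 12:40? ✓; start 16:00 > 12:25? ✓ → yes.
J: start 14:45 < 18:05? ✓; end 20:55 >= 12:40? ✓; start 14:45 > 12:25? ✓ → yes.
P: start 06:55 < 18:05? ✓; end 07:50 >= 12:40? ✗; start 06:55 > 12:25? ✗ → no.
Q: start 17:35 < 18:05? ✓; end 18:20 >= 12:40? ✓; start 17:35 > 12:25? ✓ → yes.
U: start 11:20 < 18:05? ✓; end 17:40 >= 12:40? ✓; start 11:20 > 12:25? ✗ → no.
Result: A, E, G, J, Q.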